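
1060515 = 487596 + 572919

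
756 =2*378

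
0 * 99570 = 0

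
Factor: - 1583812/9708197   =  -2^2*73^(  -  1 )*132989^(  -  1) * 395953^1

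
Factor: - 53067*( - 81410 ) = 2^1*3^1*5^1 *7^3*19^2*1163^1 = 4320184470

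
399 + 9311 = 9710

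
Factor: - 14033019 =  - 3^1 * 7^1 * 11^1*13^1 * 4673^1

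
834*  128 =106752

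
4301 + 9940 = 14241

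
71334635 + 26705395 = 98040030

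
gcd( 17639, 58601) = 1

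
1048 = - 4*( - 262)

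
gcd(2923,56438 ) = 1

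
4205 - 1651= 2554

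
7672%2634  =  2404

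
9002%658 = 448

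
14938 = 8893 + 6045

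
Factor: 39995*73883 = 2954950585=   5^1*  19^1 * 421^1*73883^1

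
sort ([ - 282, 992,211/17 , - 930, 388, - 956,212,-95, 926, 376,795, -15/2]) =[ - 956, - 930,  -  282,-95,-15/2, 211/17, 212,376,388, 795,  926, 992 ]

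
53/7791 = 1/147 =0.01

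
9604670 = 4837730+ 4766940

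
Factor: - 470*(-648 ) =304560 =2^4* 3^4*5^1 * 47^1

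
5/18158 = 5/18158 = 0.00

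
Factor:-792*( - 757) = 599544 = 2^3 * 3^2  *  11^1*757^1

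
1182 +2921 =4103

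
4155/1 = 4155 = 4155.00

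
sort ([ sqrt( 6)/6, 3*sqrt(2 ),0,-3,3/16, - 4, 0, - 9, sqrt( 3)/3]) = [-9 , - 4, - 3,0,0, 3/16,sqrt(6)/6 , sqrt(3) /3,3 * sqrt (2)] 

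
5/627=5/627 =0.01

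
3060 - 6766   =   - 3706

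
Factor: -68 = -2^2*17^1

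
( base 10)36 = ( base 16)24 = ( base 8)44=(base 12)30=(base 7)51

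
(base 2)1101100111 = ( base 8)1547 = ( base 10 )871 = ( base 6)4011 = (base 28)133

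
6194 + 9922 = 16116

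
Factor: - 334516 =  - 2^2* 7^1*13^1*919^1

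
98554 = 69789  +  28765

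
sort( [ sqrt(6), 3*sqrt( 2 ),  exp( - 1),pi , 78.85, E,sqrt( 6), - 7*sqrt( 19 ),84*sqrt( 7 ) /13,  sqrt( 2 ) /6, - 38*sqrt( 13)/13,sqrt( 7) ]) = [ - 7*sqrt (19),  -  38*sqrt(13)/13,sqrt(2) /6,exp(  -  1),sqrt( 6),sqrt( 6 ), sqrt(7),E,pi, 3 *sqrt (2),84*sqrt(7) /13, 78.85] 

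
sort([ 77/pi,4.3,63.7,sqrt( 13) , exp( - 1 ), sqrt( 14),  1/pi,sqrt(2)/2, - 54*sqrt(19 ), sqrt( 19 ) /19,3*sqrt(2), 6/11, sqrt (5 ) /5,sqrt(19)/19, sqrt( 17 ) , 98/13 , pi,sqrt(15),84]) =[ - 54*sqrt(19),sqrt (19 ) /19,sqrt(19)/19,1/pi,exp( - 1) , sqrt(5)/5 , 6/11,sqrt(2 ) /2,pi,sqrt(13 ),  sqrt( 14),  sqrt( 15),  sqrt(17), 3*sqrt(2),4.3,98/13,77/pi,63.7,84]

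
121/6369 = 11/579 = 0.02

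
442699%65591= 49153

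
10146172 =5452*1861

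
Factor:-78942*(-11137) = 879177054 = 2^1*3^1*7^1*37^1*43^1*59^1*223^1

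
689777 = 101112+588665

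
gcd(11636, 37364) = 4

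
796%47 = 44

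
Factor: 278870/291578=395/413 = 5^1*7^ ( - 1 )*59^( - 1 )*79^1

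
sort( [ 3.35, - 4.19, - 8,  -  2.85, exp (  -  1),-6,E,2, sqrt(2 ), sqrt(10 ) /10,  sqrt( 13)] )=[ - 8, - 6, - 4.19, - 2.85,sqrt(10) /10, exp( - 1 ), sqrt (2 ), 2,E, 3.35, sqrt(13 )]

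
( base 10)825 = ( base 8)1471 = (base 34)o9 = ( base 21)1i6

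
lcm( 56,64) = 448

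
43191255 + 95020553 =138211808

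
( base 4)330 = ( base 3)2020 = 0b111100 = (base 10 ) 60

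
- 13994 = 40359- 54353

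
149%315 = 149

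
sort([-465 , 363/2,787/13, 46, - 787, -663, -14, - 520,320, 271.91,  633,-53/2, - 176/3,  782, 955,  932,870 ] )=[ - 787, - 663, - 520, -465, - 176/3, - 53/2, - 14, 46,787/13, 363/2,271.91, 320, 633 , 782, 870,932, 955 ] 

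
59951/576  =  59951/576 = 104.08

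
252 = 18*14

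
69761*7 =488327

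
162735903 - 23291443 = 139444460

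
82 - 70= 12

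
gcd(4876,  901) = 53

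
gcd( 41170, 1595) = 5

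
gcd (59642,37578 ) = 2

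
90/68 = 1+11/34  =  1.32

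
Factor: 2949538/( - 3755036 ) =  - 1474769/1877518 = -  2^( - 1)*29^(-1)*32371^( - 1)*1474769^1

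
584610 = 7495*78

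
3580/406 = 1790/203 = 8.82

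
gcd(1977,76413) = 3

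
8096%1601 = 91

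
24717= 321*77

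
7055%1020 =935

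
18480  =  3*6160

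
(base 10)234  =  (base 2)11101010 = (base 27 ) 8i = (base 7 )453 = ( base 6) 1030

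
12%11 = 1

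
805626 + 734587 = 1540213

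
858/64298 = 33/2473 = 0.01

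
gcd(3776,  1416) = 472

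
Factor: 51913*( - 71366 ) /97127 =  - 3704823158/97127 = -  2^1*17^1*2099^1*51913^1*97127^( - 1 ) 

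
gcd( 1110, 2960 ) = 370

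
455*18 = 8190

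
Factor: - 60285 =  - 3^1 *5^1*4019^1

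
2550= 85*30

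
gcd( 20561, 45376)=709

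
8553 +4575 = 13128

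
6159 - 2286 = 3873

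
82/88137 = 82/88137 = 0.00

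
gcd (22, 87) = 1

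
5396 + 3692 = 9088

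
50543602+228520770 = 279064372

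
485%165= 155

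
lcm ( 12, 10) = 60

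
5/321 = 5/321 =0.02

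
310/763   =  310/763 = 0.41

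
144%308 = 144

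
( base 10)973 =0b1111001101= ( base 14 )4D7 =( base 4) 33031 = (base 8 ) 1715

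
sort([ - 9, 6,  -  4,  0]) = [ - 9, -4,0,  6 ]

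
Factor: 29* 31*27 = 24273 = 3^3*29^1*  31^1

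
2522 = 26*97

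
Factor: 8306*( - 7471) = - 2^1*31^1*241^1*4153^1 = -62054126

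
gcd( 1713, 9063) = 3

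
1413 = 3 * 471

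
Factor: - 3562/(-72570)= 3^(-1)*5^(-1 )*13^1*41^(-1 )*59^(-1)*137^1 = 1781/36285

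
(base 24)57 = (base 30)47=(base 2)1111111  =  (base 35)3M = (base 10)127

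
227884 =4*56971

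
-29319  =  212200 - 241519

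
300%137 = 26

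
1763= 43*41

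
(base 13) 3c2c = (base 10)8657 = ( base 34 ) 7gl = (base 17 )1CG4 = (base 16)21d1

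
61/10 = 6 + 1/10 =6.10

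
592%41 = 18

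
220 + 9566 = 9786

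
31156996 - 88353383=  - 57196387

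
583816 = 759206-175390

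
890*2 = 1780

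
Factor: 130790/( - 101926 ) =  - 5^1*29^1*113^( - 1) = - 145/113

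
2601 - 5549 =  - 2948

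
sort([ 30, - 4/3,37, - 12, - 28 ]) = [-28, - 12,-4/3, 30,  37 ] 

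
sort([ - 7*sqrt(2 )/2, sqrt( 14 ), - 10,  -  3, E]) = [-10 , - 7*sqrt(2 ) /2, - 3, E,sqrt( 14 ) ]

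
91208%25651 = 14255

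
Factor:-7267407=  -  3^1*7^1*271^1*1277^1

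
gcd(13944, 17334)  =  6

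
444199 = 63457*7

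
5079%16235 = 5079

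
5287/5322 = 5287/5322 = 0.99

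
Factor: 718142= 2^1*131^1*2741^1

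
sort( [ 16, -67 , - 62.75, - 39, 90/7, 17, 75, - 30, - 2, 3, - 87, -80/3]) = [ - 87,  -  67, - 62.75,  -  39 , - 30, - 80/3, - 2,3,90/7, 16,17,75 ] 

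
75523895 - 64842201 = 10681694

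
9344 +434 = 9778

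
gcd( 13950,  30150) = 450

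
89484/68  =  1315+16/17=   1315.94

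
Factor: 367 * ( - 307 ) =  - 112669 = - 307^1  *  367^1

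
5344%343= 199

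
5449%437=205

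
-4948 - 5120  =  -10068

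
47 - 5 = 42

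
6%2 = 0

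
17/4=4 + 1/4 = 4.25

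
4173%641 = 327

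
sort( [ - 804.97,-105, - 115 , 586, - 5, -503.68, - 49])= [-804.97, - 503.68,  -  115, - 105,-49,-5,586]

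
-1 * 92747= - 92747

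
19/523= 19/523 =0.04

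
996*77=76692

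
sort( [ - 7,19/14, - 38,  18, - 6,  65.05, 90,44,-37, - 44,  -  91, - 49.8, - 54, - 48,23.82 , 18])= [- 91, - 54, - 49.8, -48 , - 44, - 38, - 37, - 7,-6,19/14,18 , 18,23.82, 44,65.05,90 ] 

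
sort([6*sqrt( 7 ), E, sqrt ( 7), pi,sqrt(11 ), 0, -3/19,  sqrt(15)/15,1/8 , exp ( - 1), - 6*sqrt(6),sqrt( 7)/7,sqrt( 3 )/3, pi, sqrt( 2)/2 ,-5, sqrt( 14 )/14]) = [ - 6 * sqrt( 6 ), - 5,- 3/19,0, 1/8, sqrt (15 )/15, sqrt( 14 ) /14, exp( - 1),sqrt(7 )/7, sqrt ( 3 ) /3, sqrt( 2) /2, sqrt(  7 ) , E,pi , pi,sqrt( 11 ), 6*sqrt( 7)]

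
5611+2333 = 7944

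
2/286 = 1/143 = 0.01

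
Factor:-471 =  - 3^1*157^1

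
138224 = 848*163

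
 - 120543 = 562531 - 683074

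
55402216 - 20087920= 35314296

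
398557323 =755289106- 356731783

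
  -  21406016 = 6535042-27941058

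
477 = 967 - 490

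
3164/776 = 791/194 = 4.08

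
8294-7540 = 754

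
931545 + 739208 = 1670753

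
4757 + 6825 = 11582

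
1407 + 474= 1881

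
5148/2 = 2574 =2574.00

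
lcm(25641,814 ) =51282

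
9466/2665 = 9466/2665 = 3.55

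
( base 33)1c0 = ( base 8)2715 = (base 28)1p1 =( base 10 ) 1485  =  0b10111001101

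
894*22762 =20349228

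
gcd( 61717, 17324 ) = 1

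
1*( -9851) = -9851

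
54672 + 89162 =143834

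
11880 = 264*45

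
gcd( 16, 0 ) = 16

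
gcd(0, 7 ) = 7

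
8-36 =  - 28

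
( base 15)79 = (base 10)114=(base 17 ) 6c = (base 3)11020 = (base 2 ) 1110010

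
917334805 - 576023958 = 341310847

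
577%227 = 123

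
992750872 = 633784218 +358966654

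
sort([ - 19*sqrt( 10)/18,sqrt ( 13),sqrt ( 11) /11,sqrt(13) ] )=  [ - 19 * sqrt(  10)/18, sqrt( 11 )/11,sqrt(13 ),sqrt( 13)] 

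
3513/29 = 3513/29 = 121.14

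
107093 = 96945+10148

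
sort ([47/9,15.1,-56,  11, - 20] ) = [-56, - 20,47/9,11, 15.1 ] 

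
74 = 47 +27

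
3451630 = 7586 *455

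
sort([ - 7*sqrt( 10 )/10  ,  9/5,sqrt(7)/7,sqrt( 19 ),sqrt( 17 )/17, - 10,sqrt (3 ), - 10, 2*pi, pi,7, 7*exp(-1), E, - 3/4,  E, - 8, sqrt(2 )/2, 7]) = [ - 10, - 10,  -  8, - 7*sqrt(10 )/10,- 3/4,sqrt (17 )/17, sqrt(7)/7, sqrt( 2 ) /2 , sqrt( 3),9/5,7*exp( - 1 ),E,E,  pi, sqrt( 19),2*pi,7,  7] 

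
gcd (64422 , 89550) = 18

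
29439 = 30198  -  759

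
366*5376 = 1967616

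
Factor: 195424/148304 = 394/299 = 2^1*13^( - 1) *23^( - 1) *197^1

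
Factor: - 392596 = -2^2*61^1*1609^1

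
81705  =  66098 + 15607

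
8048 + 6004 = 14052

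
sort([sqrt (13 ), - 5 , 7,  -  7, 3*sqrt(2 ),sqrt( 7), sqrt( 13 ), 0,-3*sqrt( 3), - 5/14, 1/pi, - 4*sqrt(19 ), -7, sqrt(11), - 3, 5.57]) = [ - 4*sqrt(19 ), - 7, - 7,-3*sqrt(3), - 5, - 3, - 5/14, 0 , 1/pi, sqrt(  7),sqrt( 11),sqrt( 13), sqrt(13), 3*sqrt( 2), 5.57, 7] 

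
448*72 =32256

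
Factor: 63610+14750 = 2^3*3^1*5^1*653^1 = 78360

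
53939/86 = 53939/86=627.20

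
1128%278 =16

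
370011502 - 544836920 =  - 174825418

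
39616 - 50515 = - 10899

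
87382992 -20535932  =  66847060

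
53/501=53/501 = 0.11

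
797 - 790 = 7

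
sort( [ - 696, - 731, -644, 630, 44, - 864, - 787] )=[ - 864,  -  787, - 731, - 696, - 644,  44,  630]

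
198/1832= 99/916 = 0.11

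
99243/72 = 11027/8 = 1378.38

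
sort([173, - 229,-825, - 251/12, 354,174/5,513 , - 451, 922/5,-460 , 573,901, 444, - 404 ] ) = [  -  825, - 460, - 451,  -  404,- 229,  -  251/12,174/5, 173, 922/5,  354 , 444,513, 573, 901 ]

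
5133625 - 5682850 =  - 549225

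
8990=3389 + 5601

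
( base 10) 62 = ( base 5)222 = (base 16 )3E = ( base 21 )2k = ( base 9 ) 68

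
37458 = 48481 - 11023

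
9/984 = 3/328  =  0.01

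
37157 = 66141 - 28984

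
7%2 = 1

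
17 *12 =204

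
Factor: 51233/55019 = 7^1*13^1*37^( - 1 )*563^1*1487^( - 1 ) 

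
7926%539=380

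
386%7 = 1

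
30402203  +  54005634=84407837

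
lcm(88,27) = 2376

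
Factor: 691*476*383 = 125974828 = 2^2*7^1*17^1*383^1*691^1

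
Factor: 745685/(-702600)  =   - 149137/140520 = -2^( - 3 ) * 3^(-1 ) * 5^( - 1)  *  293^1 * 509^1*1171^( - 1)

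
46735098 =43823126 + 2911972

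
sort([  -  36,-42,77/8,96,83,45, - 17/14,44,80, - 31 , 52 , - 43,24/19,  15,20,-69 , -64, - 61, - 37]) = [-69, - 64, - 61, - 43, - 42,-37, - 36,-31,  -  17/14,24/19, 77/8,15,20,44,45 , 52,80,83,96 ]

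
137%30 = 17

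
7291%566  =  499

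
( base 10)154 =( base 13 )bb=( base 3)12201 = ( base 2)10011010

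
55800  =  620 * 90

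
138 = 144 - 6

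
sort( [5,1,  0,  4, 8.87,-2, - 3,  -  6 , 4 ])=[  -  6,-3,-2,0,1,4,  4, 5, 8.87]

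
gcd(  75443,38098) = 1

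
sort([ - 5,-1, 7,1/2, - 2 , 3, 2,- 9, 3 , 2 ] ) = [ - 9,-5, - 2,-1, 1/2, 2, 2, 3, 3, 7] 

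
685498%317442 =50614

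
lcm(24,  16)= 48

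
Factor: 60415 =5^1*43^1*281^1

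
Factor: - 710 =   -  2^1*5^1 *71^1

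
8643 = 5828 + 2815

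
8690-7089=1601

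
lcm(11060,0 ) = 0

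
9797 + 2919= 12716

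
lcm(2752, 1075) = 68800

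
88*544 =47872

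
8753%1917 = 1085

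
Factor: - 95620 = -2^2* 5^1*7^1*683^1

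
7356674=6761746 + 594928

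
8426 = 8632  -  206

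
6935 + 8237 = 15172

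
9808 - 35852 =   -  26044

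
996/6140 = 249/1535 = 0.16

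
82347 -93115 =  - 10768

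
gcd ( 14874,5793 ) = 3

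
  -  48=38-86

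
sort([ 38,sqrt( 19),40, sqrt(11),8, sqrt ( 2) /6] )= [ sqrt( 2)/6,sqrt( 11 ),sqrt( 19 ),8,38 , 40] 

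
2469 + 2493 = 4962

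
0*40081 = 0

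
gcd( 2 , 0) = 2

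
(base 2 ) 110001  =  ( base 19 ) 2B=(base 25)1O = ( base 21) 27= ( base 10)49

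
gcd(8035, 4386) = 1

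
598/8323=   598/8323 = 0.07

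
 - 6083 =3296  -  9379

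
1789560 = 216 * 8285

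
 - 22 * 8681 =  - 190982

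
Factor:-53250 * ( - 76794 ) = 4089280500 = 2^2*3^2 * 5^3*71^1*12799^1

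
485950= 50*9719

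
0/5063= 0=0.00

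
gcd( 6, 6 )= 6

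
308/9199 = 308/9199=   0.03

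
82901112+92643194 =175544306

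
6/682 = 3/341 = 0.01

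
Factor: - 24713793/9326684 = - 2^ ( - 2 )*3^2*13^1 * 23^(  -  1) *101377^(  -  1)*211229^1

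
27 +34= 61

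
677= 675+2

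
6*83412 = 500472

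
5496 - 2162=3334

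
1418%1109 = 309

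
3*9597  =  28791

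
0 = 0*6779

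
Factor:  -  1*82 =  - 2^1*41^1 = -  82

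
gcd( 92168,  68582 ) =2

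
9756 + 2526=12282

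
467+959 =1426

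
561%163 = 72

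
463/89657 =463/89657 = 0.01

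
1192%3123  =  1192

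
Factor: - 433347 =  - 3^1  *17^1*29^1* 293^1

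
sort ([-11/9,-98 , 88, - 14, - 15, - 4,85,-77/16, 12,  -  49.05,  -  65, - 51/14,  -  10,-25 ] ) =[- 98,-65,- 49.05, - 25,  -  15, -14, - 10, - 77/16, -4, - 51/14, - 11/9,  12,85,88 ] 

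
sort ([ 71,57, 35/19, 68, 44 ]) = [ 35/19,  44, 57, 68, 71 ]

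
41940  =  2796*15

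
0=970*0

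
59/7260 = 59/7260  =  0.01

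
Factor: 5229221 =71^1* 73651^1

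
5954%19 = 7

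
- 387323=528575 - 915898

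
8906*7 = 62342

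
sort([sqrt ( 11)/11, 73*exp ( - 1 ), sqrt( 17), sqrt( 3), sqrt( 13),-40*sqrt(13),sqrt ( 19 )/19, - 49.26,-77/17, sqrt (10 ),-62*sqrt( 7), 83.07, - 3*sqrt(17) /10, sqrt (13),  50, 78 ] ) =[-62*sqrt(7), - 40*sqrt ( 13) ,-49.26,  -  77/17,  -  3  *  sqrt( 17)/10,sqrt( 19)/19,sqrt( 11 ) /11,sqrt( 3),sqrt( 10), sqrt( 13), sqrt(13),  sqrt( 17), 73*exp(-1),50,78, 83.07] 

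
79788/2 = 39894 = 39894.00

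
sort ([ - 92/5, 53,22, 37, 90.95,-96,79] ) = [ - 96, - 92/5,22 , 37,53,79,90.95 ]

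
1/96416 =1/96416=0.00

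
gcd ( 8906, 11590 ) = 122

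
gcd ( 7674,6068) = 2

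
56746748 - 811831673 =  - 755084925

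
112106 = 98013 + 14093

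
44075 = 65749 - 21674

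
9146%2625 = 1271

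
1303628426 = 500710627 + 802917799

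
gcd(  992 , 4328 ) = 8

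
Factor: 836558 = 2^1* 418279^1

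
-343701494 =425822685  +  -769524179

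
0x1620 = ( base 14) 20c8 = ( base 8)13040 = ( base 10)5664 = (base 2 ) 1011000100000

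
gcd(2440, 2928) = 488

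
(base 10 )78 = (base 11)71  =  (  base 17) 4a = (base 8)116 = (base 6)210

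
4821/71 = 4821/71 = 67.90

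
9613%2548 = 1969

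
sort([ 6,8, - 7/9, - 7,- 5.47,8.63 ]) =[ - 7, - 5.47, - 7/9,6,8,8.63]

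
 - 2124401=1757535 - 3881936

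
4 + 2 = 6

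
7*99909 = 699363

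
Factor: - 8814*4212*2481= - 92106053208=- 2^3*3^6*13^2*113^1*827^1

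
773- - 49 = 822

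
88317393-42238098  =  46079295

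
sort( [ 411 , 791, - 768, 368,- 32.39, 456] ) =[ - 768, - 32.39,  368, 411,456, 791] 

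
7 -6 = 1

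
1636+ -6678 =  - 5042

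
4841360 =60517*80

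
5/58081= 5/58081 = 0.00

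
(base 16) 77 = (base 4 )1313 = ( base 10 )119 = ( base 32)3n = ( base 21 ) 5e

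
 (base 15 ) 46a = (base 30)13a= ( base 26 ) 1CC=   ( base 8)1750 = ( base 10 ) 1000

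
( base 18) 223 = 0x2af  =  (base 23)16K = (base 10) 687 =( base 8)1257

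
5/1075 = 1/215 = 0.00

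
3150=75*42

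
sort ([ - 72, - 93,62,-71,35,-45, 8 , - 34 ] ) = [ - 93 , - 72,-71 , - 45, - 34,8,35, 62 ]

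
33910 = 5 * 6782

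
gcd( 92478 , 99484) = 2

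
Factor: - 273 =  - 3^1*7^1*13^1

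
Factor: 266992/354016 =451/598=2^( - 1)*11^1 * 13^( -1 ) * 23^( - 1)*41^1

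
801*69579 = 55732779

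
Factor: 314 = 2^1*157^1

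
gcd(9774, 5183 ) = 1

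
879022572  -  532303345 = 346719227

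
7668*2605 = 19975140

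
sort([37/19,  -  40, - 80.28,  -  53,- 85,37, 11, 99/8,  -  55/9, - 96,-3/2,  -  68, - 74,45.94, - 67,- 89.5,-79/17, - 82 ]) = [  -  96,  -  89.5,  -  85, - 82, - 80.28,-74,  -  68, - 67,-53,-40, - 55/9, - 79/17,-3/2,37/19, 11, 99/8, 37, 45.94 ]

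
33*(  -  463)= - 15279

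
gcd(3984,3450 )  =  6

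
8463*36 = 304668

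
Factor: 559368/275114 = 2^2*3^2*7^( - 1)*17^1*43^(-1 )= 612/301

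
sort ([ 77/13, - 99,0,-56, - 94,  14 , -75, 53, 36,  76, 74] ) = [- 99,  -  94,-75, - 56, 0,  77/13, 14,36, 53, 74,76]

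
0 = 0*8974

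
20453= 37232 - 16779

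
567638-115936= 451702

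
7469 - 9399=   -  1930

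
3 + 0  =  3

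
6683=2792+3891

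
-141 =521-662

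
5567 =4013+1554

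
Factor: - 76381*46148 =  - 3524830388   =  -2^2*17^1*83^1*139^1*4493^1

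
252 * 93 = 23436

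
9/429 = 3/143 = 0.02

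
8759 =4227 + 4532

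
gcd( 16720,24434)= 38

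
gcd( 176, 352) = 176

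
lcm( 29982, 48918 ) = 929442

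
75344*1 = 75344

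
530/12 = 265/6 = 44.17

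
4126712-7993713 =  - 3867001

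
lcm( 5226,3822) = 256074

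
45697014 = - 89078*(  -  513 )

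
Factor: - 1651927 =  - 29^1*56963^1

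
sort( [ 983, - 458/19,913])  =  [ - 458/19, 913 , 983 ]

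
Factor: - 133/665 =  - 5^(- 1 ) = -  1/5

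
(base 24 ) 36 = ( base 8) 116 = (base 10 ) 78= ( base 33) 2C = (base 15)53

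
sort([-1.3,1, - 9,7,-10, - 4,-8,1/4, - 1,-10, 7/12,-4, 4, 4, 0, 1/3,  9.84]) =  [ - 10,- 10, - 9,-8,  -  4, - 4, - 1.3,-1, 0,1/4 , 1/3,7/12,1, 4,4,7,9.84]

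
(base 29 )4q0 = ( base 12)2472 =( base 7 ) 15002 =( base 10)4118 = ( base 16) 1016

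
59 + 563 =622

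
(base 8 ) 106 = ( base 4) 1012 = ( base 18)3G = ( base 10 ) 70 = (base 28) 2E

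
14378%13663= 715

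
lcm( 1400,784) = 19600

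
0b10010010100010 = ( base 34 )83S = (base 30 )aci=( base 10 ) 9378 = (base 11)7056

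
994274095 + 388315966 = 1382590061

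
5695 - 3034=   2661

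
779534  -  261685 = 517849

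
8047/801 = 10 + 37/801 = 10.05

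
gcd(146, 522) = 2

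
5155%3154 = 2001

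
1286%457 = 372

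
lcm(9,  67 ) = 603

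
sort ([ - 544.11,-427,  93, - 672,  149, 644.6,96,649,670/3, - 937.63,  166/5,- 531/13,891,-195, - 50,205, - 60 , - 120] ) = [ - 937.63,-672,- 544.11, - 427,-195,-120, - 60, - 50 ,  -  531/13, 166/5,93, 96,149, 205,  670/3,644.6, 649,  891] 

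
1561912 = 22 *70996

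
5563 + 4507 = 10070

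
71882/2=35941 = 35941.00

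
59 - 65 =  -6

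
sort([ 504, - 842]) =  [ - 842,504 ] 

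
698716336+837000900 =1535717236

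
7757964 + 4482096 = 12240060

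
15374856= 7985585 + 7389271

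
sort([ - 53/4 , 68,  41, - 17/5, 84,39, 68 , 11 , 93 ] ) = [ - 53/4, - 17/5, 11, 39 , 41,68, 68 , 84 , 93]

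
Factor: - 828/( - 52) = 3^2*13^( - 1)*23^1 = 207/13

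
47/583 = 47/583 = 0.08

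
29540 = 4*7385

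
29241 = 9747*3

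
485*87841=42602885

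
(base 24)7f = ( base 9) 223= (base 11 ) 157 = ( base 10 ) 183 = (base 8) 267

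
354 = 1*354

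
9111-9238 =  - 127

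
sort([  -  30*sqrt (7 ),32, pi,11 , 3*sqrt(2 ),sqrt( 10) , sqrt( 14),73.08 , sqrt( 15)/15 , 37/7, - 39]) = [- 30*sqrt( 7 ),-39 , sqrt(15) /15,  pi,  sqrt (10 ), sqrt(14) , 3*sqrt( 2) , 37/7,11, 32, 73.08 ]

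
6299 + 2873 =9172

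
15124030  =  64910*233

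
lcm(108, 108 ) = 108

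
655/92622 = 655/92622 = 0.01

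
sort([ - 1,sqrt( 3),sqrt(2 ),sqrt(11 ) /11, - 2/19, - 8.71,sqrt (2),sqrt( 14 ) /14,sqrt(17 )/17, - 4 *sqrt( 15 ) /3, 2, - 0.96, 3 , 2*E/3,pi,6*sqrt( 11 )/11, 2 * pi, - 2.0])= [ -8.71,-4*sqrt( 15 )/3, - 2.0, - 1, - 0.96 , - 2/19 , sqrt(17) /17,sqrt( 14)/14, sqrt( 11)/11, sqrt( 2 ),  sqrt( 2),  sqrt( 3),6*sqrt( 11)/11, 2*E/3 , 2,3,  pi,2 *pi ] 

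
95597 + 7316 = 102913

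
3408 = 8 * 426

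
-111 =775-886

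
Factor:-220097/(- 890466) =2^(-1) * 3^( - 1)*89^1 * 2473^1*148411^(-1)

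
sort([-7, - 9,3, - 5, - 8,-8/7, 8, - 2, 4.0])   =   [- 9,  -  8, - 7,-5,-2,  -  8/7, 3,4.0, 8 ] 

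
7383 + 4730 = 12113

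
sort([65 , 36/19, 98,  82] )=[ 36/19,65, 82 , 98]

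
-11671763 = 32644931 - 44316694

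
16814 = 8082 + 8732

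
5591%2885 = 2706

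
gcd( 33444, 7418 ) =2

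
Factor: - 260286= - 2^1*3^1 * 13^1*47^1*71^1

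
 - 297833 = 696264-994097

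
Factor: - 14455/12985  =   - 59/53 = - 53^( - 1)*59^1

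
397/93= 397/93=4.27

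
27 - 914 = -887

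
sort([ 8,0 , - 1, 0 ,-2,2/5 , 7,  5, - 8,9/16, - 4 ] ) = [- 8, - 4, - 2, -1,0,0,2/5,9/16,5,7,8] 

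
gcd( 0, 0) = 0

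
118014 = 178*663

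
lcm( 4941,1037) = 83997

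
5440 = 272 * 20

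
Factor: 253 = 11^1 * 23^1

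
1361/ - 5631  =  -1 + 4270/5631 = - 0.24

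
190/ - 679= -1 + 489/679 = - 0.28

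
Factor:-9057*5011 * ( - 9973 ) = 3^1*3019^1*5011^1 *9973^1 = 452620885071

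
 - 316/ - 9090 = 158/4545 = 0.03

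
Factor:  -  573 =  - 3^1 * 191^1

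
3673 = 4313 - 640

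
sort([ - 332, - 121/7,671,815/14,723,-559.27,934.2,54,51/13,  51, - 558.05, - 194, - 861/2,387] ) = [-559.27, - 558.05, - 861/2, - 332, - 194, - 121/7,51/13,51,54,815/14, 387,671,723,  934.2]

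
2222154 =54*41151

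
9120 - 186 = 8934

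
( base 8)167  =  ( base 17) 70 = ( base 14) 87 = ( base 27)4B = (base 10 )119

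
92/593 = 92/593 = 0.16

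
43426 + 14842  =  58268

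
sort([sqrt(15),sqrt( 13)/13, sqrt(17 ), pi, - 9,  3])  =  [  -  9, sqrt ( 13 ) /13,3, pi,sqrt( 15), sqrt(17) ]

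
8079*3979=32146341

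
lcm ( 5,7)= 35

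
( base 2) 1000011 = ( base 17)3g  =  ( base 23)2L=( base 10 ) 67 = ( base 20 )37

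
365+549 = 914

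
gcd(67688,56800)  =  8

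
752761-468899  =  283862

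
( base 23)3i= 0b1010111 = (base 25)3C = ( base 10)87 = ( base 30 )2r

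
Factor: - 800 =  - 2^5*5^2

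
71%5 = 1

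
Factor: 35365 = 5^1*11^1 * 643^1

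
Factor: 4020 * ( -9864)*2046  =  -81130610880 = - 2^6*3^4*5^1*11^1*31^1*67^1*137^1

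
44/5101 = 44/5101 = 0.01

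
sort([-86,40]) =[ - 86,40]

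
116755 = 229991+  - 113236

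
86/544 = 43/272 = 0.16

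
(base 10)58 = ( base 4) 322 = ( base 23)2c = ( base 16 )3a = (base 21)2g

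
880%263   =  91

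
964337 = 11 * 87667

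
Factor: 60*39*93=217620 = 2^2*3^3*5^1*13^1*31^1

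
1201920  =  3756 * 320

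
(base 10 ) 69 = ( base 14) 4d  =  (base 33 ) 23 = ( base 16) 45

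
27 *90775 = 2450925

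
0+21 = 21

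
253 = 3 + 250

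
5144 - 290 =4854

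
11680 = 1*11680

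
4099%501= 91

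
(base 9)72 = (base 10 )65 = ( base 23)2j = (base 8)101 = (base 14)49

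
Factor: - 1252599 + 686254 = -566345  =  -5^1*13^1 * 8713^1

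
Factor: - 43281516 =-2^2*3^1 *1117^1*3229^1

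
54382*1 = 54382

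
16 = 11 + 5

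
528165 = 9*58685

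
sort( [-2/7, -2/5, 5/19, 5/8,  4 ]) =[ - 2/5, - 2/7,  5/19,5/8,4 ]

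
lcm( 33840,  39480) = 236880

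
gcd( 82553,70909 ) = 1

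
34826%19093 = 15733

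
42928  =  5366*8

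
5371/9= 5371/9 = 596.78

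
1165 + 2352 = 3517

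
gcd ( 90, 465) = 15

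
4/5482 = 2/2741 =0.00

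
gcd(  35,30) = 5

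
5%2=1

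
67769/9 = 67769/9 = 7529.89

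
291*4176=1215216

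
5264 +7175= 12439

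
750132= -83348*( - 9 )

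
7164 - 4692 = 2472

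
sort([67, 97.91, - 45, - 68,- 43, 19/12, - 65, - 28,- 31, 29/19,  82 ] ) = [ - 68, - 65, - 45, - 43,-31,-28, 29/19,19/12,67,82,97.91]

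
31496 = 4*7874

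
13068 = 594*22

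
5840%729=8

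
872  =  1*872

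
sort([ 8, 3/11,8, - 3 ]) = [-3, 3/11, 8,8 ] 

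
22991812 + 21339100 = 44330912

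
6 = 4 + 2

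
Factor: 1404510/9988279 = 2^1*3^1 *5^1*7^(  -  1 )*23^ (-1)*46817^1*62039^( - 1) 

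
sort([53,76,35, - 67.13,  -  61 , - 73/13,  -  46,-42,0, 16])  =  [ - 67.13,-61, - 46, - 42 , - 73/13, 0 , 16,35,53,76]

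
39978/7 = 39978/7 = 5711.14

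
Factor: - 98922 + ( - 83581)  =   - 182503^1=- 182503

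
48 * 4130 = 198240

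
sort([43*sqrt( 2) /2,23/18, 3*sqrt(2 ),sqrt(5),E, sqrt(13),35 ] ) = [ 23/18,  sqrt ( 5 ),  E,  sqrt(13),3*sqrt(2),43*sqrt ( 2) /2,35 ] 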